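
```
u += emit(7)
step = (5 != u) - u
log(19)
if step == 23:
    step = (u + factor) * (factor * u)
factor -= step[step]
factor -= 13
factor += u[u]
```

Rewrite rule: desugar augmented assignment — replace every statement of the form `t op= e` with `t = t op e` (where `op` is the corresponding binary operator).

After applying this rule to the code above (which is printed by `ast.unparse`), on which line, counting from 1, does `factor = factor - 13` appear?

Transformed code:
u = u + emit(7)
step = (5 != u) - u
log(19)
if step == 23:
    step = (u + factor) * (factor * u)
factor = factor - step[step]
factor = factor - 13
factor = factor + u[u]

7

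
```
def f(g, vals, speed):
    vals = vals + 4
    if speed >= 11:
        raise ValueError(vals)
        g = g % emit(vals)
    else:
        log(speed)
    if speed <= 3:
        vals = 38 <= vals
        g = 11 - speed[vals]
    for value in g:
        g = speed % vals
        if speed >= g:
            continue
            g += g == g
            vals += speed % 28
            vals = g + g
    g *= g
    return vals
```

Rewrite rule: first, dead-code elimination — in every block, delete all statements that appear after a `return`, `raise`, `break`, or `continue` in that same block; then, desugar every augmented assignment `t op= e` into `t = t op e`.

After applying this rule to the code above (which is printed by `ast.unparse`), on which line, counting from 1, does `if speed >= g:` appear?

Transformed code:
def f(g, vals, speed):
    vals = vals + 4
    if speed >= 11:
        raise ValueError(vals)
    else:
        log(speed)
    if speed <= 3:
        vals = 38 <= vals
        g = 11 - speed[vals]
    for value in g:
        g = speed % vals
        if speed >= g:
            continue
    g = g * g
    return vals

12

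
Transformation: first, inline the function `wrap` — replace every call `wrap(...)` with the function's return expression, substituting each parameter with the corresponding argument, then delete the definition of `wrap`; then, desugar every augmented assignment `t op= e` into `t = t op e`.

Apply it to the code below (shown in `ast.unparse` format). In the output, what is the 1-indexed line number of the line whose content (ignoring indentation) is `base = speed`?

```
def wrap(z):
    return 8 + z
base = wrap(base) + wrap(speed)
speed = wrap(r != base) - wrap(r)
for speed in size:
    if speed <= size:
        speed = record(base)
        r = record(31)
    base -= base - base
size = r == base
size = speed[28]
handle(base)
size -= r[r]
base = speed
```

12

Transformed code:
base = 8 + base + (8 + speed)
speed = 8 + (r != base) - (8 + r)
for speed in size:
    if speed <= size:
        speed = record(base)
        r = record(31)
    base = base - (base - base)
size = r == base
size = speed[28]
handle(base)
size = size - r[r]
base = speed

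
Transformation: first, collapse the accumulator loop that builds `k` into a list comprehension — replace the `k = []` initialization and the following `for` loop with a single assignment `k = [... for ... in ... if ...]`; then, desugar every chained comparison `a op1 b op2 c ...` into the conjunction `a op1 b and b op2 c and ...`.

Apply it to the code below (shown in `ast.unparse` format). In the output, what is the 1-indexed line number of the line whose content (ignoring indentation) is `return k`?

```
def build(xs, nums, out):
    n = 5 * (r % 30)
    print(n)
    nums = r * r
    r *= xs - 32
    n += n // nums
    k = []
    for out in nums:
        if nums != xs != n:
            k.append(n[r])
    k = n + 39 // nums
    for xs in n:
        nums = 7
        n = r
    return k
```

12

Transformed code:
def build(xs, nums, out):
    n = 5 * (r % 30)
    print(n)
    nums = r * r
    r *= xs - 32
    n += n // nums
    k = [n[r] for out in nums if nums != xs and xs != n]
    k = n + 39 // nums
    for xs in n:
        nums = 7
        n = r
    return k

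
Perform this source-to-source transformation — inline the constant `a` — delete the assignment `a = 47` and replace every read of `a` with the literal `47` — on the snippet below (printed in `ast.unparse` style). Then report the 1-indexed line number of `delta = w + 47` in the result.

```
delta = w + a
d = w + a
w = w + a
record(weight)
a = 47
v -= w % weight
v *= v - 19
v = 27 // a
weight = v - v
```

Transformed code:
delta = w + 47
d = w + 47
w = w + 47
record(weight)
v -= w % weight
v *= v - 19
v = 27 // 47
weight = v - v

1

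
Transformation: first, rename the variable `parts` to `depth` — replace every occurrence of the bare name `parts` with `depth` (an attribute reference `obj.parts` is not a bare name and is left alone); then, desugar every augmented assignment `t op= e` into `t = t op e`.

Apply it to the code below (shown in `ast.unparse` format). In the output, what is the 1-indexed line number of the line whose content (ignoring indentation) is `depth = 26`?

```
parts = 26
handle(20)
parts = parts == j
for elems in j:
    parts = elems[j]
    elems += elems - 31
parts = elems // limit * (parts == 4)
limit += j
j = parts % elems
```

1

Transformed code:
depth = 26
handle(20)
depth = depth == j
for elems in j:
    depth = elems[j]
    elems = elems + (elems - 31)
depth = elems // limit * (depth == 4)
limit = limit + j
j = depth % elems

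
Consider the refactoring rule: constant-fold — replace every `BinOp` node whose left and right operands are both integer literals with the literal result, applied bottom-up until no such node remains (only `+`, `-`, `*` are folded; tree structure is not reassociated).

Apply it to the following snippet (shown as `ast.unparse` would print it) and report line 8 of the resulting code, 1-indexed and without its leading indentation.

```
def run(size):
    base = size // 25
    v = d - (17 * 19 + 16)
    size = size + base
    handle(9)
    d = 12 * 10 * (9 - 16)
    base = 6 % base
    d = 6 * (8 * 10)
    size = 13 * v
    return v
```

d = 480

Transformed code:
def run(size):
    base = size // 25
    v = d - 339
    size = size + base
    handle(9)
    d = -840
    base = 6 % base
    d = 480
    size = 13 * v
    return v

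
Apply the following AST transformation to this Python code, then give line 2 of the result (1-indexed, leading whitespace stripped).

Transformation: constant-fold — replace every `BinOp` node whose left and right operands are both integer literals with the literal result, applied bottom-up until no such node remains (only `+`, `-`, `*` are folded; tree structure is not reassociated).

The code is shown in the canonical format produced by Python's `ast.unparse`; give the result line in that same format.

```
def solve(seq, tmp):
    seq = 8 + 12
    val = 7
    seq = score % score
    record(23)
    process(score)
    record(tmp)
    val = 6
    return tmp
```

seq = 20

Transformed code:
def solve(seq, tmp):
    seq = 20
    val = 7
    seq = score % score
    record(23)
    process(score)
    record(tmp)
    val = 6
    return tmp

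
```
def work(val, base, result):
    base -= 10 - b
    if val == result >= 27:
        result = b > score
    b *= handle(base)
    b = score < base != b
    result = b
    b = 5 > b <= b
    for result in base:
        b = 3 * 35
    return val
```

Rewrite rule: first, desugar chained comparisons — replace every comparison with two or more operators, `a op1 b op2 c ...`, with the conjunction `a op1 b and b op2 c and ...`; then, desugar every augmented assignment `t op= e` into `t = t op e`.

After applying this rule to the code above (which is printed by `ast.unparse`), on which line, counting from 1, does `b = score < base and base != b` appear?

6

Transformed code:
def work(val, base, result):
    base = base - (10 - b)
    if val == result and result >= 27:
        result = b > score
    b = b * handle(base)
    b = score < base and base != b
    result = b
    b = 5 > b and b <= b
    for result in base:
        b = 3 * 35
    return val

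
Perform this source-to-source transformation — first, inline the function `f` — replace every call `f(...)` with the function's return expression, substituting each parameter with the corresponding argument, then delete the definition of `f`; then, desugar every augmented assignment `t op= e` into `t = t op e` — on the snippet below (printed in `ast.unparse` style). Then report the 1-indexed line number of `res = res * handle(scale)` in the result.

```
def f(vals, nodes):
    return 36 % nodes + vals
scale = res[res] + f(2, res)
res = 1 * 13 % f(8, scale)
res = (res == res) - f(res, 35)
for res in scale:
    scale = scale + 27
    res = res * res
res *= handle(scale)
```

7

Transformed code:
scale = res[res] + (36 % res + 2)
res = 1 * 13 % (36 % scale + 8)
res = (res == res) - (36 % 35 + res)
for res in scale:
    scale = scale + 27
    res = res * res
res = res * handle(scale)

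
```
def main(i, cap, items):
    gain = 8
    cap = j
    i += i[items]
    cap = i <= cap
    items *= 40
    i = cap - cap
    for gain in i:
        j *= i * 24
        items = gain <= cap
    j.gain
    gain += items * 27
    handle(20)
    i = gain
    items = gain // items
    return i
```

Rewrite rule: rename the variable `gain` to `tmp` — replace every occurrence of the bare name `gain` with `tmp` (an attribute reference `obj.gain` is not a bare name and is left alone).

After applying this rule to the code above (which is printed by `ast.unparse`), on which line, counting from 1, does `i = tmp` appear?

Transformed code:
def main(i, cap, items):
    tmp = 8
    cap = j
    i += i[items]
    cap = i <= cap
    items *= 40
    i = cap - cap
    for tmp in i:
        j *= i * 24
        items = tmp <= cap
    j.gain
    tmp += items * 27
    handle(20)
    i = tmp
    items = tmp // items
    return i

14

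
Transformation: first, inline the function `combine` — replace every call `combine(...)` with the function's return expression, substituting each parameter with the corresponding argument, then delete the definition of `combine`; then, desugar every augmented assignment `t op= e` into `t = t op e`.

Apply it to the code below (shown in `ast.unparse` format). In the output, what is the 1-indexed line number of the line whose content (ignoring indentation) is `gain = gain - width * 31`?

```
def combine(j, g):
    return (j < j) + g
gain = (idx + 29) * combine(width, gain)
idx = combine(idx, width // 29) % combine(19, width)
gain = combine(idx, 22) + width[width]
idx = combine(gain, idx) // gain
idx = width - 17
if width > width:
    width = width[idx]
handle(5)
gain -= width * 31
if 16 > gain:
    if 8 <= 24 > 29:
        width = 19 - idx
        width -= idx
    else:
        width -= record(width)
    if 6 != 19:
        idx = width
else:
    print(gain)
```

9

Transformed code:
gain = (idx + 29) * ((width < width) + gain)
idx = ((idx < idx) + width // 29) % ((19 < 19) + width)
gain = (idx < idx) + 22 + width[width]
idx = ((gain < gain) + idx) // gain
idx = width - 17
if width > width:
    width = width[idx]
handle(5)
gain = gain - width * 31
if 16 > gain:
    if 8 <= 24 > 29:
        width = 19 - idx
        width = width - idx
    else:
        width = width - record(width)
    if 6 != 19:
        idx = width
else:
    print(gain)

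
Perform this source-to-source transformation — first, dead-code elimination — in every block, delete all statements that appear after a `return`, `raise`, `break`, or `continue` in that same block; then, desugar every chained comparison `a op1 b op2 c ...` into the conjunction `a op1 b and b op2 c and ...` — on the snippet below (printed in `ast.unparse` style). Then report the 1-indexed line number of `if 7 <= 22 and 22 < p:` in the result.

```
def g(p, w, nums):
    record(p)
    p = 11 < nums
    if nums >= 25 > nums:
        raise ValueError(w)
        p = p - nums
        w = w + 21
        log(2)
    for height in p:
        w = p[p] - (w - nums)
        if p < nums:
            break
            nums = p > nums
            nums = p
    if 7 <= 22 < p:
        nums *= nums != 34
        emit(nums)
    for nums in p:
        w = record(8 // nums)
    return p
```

10

Transformed code:
def g(p, w, nums):
    record(p)
    p = 11 < nums
    if nums >= 25 and 25 > nums:
        raise ValueError(w)
    for height in p:
        w = p[p] - (w - nums)
        if p < nums:
            break
    if 7 <= 22 and 22 < p:
        nums *= nums != 34
        emit(nums)
    for nums in p:
        w = record(8 // nums)
    return p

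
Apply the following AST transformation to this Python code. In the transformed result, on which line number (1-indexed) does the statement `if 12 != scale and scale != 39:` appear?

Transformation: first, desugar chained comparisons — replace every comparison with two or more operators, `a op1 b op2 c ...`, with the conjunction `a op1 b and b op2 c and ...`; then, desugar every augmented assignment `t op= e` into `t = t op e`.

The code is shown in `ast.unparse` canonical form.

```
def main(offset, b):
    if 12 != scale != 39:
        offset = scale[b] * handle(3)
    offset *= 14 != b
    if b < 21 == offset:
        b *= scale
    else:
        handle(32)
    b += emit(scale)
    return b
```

2

Transformed code:
def main(offset, b):
    if 12 != scale and scale != 39:
        offset = scale[b] * handle(3)
    offset = offset * (14 != b)
    if b < 21 and 21 == offset:
        b = b * scale
    else:
        handle(32)
    b = b + emit(scale)
    return b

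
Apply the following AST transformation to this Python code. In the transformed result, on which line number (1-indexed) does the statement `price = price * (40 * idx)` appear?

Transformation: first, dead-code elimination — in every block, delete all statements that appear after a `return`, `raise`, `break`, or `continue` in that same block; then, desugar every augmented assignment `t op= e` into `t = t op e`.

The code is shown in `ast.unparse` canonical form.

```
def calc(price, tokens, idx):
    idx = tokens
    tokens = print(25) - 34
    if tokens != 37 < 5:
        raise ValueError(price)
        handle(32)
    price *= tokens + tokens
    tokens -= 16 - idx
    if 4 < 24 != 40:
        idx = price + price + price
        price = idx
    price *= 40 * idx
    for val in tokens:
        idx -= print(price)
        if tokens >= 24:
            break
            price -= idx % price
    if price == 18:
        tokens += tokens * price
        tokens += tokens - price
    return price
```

Transformed code:
def calc(price, tokens, idx):
    idx = tokens
    tokens = print(25) - 34
    if tokens != 37 < 5:
        raise ValueError(price)
    price = price * (tokens + tokens)
    tokens = tokens - (16 - idx)
    if 4 < 24 != 40:
        idx = price + price + price
        price = idx
    price = price * (40 * idx)
    for val in tokens:
        idx = idx - print(price)
        if tokens >= 24:
            break
    if price == 18:
        tokens = tokens + tokens * price
        tokens = tokens + (tokens - price)
    return price

11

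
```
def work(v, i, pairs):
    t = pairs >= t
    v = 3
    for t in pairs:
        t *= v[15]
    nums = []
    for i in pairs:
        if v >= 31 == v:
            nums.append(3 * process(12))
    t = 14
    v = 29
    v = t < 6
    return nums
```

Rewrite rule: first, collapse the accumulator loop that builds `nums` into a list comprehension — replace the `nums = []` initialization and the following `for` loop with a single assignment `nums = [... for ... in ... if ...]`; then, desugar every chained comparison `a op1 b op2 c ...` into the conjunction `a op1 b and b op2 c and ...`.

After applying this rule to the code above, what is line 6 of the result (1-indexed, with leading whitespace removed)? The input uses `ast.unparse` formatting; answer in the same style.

nums = [3 * process(12) for i in pairs if v >= 31 and 31 == v]

Transformed code:
def work(v, i, pairs):
    t = pairs >= t
    v = 3
    for t in pairs:
        t *= v[15]
    nums = [3 * process(12) for i in pairs if v >= 31 and 31 == v]
    t = 14
    v = 29
    v = t < 6
    return nums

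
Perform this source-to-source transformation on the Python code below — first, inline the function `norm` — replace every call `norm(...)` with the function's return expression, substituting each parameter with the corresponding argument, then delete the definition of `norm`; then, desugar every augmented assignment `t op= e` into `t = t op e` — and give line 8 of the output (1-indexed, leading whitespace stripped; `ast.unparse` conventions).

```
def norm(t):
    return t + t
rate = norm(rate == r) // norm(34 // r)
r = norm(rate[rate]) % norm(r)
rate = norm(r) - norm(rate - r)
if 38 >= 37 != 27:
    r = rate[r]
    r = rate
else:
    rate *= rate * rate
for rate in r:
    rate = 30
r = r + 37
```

rate = rate * (rate * rate)

Transformed code:
rate = ((rate == r) + (rate == r)) // (34 // r + 34 // r)
r = (rate[rate] + rate[rate]) % (r + r)
rate = r + r - (rate - r + (rate - r))
if 38 >= 37 != 27:
    r = rate[r]
    r = rate
else:
    rate = rate * (rate * rate)
for rate in r:
    rate = 30
r = r + 37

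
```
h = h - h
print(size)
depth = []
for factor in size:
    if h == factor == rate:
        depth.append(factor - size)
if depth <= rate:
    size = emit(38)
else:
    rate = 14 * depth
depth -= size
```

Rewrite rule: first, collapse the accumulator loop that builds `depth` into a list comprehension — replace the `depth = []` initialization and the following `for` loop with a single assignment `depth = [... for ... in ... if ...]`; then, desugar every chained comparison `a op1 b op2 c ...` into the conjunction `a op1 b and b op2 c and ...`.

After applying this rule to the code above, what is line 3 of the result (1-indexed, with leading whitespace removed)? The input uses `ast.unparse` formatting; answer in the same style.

Transformed code:
h = h - h
print(size)
depth = [factor - size for factor in size if h == factor and factor == rate]
if depth <= rate:
    size = emit(38)
else:
    rate = 14 * depth
depth -= size

depth = [factor - size for factor in size if h == factor and factor == rate]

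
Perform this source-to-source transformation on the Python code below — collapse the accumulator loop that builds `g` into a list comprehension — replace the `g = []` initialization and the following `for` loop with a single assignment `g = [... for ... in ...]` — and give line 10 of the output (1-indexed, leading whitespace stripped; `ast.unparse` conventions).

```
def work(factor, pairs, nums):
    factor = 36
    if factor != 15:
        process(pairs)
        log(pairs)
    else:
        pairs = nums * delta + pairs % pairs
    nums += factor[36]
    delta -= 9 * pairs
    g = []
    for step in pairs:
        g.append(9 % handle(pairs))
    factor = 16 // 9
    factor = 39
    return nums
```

g = [9 % handle(pairs) for step in pairs]

Transformed code:
def work(factor, pairs, nums):
    factor = 36
    if factor != 15:
        process(pairs)
        log(pairs)
    else:
        pairs = nums * delta + pairs % pairs
    nums += factor[36]
    delta -= 9 * pairs
    g = [9 % handle(pairs) for step in pairs]
    factor = 16 // 9
    factor = 39
    return nums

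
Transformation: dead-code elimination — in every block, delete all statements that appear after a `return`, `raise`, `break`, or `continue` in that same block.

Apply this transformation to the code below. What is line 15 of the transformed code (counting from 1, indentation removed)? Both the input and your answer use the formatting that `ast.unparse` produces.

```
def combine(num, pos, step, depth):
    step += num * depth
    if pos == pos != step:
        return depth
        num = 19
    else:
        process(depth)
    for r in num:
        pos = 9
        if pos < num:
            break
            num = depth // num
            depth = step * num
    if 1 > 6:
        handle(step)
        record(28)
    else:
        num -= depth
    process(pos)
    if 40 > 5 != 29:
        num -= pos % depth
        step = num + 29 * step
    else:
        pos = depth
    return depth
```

num -= depth

Transformed code:
def combine(num, pos, step, depth):
    step += num * depth
    if pos == pos != step:
        return depth
    else:
        process(depth)
    for r in num:
        pos = 9
        if pos < num:
            break
    if 1 > 6:
        handle(step)
        record(28)
    else:
        num -= depth
    process(pos)
    if 40 > 5 != 29:
        num -= pos % depth
        step = num + 29 * step
    else:
        pos = depth
    return depth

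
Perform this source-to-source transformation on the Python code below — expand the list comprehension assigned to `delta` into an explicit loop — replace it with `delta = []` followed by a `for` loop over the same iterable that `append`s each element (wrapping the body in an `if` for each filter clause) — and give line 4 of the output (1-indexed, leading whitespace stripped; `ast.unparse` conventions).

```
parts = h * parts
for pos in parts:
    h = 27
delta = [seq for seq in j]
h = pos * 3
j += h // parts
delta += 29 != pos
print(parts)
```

Transformed code:
parts = h * parts
for pos in parts:
    h = 27
delta = []
for seq in j:
    delta.append(seq)
h = pos * 3
j += h // parts
delta += 29 != pos
print(parts)

delta = []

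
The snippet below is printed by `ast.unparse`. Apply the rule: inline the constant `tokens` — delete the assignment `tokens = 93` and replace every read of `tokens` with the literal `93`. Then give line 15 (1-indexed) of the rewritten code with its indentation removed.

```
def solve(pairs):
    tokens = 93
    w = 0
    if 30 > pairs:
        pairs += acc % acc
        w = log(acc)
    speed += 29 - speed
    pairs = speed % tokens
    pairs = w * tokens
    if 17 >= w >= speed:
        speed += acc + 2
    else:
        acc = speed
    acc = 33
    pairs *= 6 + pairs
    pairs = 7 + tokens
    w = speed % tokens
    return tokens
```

pairs = 7 + 93

Transformed code:
def solve(pairs):
    w = 0
    if 30 > pairs:
        pairs += acc % acc
        w = log(acc)
    speed += 29 - speed
    pairs = speed % 93
    pairs = w * 93
    if 17 >= w >= speed:
        speed += acc + 2
    else:
        acc = speed
    acc = 33
    pairs *= 6 + pairs
    pairs = 7 + 93
    w = speed % 93
    return 93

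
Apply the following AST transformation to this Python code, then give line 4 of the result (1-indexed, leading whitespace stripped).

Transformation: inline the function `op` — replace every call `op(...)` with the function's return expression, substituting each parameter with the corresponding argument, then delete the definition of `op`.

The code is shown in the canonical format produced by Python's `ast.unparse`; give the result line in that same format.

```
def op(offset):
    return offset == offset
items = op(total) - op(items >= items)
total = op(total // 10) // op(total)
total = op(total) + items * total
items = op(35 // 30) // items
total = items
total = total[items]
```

items = (35 // 30 == 35 // 30) // items

Transformed code:
items = (total == total) - ((items >= items) == (items >= items))
total = (total // 10 == total // 10) // (total == total)
total = (total == total) + items * total
items = (35 // 30 == 35 // 30) // items
total = items
total = total[items]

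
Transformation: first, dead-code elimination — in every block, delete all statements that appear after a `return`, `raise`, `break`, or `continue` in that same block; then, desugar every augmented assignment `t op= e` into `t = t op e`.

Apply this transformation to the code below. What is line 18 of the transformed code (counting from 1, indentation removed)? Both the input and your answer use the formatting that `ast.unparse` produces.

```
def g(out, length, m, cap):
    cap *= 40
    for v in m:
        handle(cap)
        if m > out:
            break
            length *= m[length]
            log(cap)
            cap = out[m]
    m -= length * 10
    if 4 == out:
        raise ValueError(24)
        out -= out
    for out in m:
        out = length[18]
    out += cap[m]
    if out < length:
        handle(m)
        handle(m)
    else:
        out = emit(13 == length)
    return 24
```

Transformed code:
def g(out, length, m, cap):
    cap = cap * 40
    for v in m:
        handle(cap)
        if m > out:
            break
    m = m - length * 10
    if 4 == out:
        raise ValueError(24)
    for out in m:
        out = length[18]
    out = out + cap[m]
    if out < length:
        handle(m)
        handle(m)
    else:
        out = emit(13 == length)
    return 24

return 24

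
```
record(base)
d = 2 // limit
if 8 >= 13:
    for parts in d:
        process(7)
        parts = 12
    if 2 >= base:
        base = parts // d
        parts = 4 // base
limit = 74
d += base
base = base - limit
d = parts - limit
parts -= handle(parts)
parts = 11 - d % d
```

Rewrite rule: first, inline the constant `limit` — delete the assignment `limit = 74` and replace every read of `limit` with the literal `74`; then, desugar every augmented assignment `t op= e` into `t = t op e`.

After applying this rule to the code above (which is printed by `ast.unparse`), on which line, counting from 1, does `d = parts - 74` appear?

Transformed code:
record(base)
d = 2 // 74
if 8 >= 13:
    for parts in d:
        process(7)
        parts = 12
    if 2 >= base:
        base = parts // d
        parts = 4 // base
d = d + base
base = base - 74
d = parts - 74
parts = parts - handle(parts)
parts = 11 - d % d

12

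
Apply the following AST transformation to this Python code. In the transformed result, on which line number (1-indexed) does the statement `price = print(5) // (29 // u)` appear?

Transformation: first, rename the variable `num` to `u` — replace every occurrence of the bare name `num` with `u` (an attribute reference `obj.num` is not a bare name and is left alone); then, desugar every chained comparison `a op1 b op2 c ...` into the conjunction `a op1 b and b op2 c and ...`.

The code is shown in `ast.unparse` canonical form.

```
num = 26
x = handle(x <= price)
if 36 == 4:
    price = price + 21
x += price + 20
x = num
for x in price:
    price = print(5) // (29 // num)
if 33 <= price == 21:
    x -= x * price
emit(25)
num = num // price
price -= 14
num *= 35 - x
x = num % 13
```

Transformed code:
u = 26
x = handle(x <= price)
if 36 == 4:
    price = price + 21
x += price + 20
x = u
for x in price:
    price = print(5) // (29 // u)
if 33 <= price and price == 21:
    x -= x * price
emit(25)
u = u // price
price -= 14
u *= 35 - x
x = u % 13

8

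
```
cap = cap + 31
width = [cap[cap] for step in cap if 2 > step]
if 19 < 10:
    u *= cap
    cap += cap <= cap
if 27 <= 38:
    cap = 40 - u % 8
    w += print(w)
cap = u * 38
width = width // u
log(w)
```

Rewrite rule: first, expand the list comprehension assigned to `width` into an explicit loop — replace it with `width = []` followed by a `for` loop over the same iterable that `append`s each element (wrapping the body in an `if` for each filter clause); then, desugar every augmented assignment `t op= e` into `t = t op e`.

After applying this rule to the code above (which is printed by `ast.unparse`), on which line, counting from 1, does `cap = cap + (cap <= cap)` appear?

Transformed code:
cap = cap + 31
width = []
for step in cap:
    if 2 > step:
        width.append(cap[cap])
if 19 < 10:
    u = u * cap
    cap = cap + (cap <= cap)
if 27 <= 38:
    cap = 40 - u % 8
    w = w + print(w)
cap = u * 38
width = width // u
log(w)

8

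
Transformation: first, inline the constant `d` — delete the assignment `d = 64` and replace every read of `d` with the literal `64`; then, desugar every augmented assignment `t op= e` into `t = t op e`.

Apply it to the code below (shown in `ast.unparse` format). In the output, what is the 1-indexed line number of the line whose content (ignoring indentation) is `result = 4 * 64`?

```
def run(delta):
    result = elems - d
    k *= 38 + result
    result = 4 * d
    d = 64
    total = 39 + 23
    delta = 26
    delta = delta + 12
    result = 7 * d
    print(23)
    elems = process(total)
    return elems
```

Transformed code:
def run(delta):
    result = elems - 64
    k = k * (38 + result)
    result = 4 * 64
    total = 39 + 23
    delta = 26
    delta = delta + 12
    result = 7 * 64
    print(23)
    elems = process(total)
    return elems

4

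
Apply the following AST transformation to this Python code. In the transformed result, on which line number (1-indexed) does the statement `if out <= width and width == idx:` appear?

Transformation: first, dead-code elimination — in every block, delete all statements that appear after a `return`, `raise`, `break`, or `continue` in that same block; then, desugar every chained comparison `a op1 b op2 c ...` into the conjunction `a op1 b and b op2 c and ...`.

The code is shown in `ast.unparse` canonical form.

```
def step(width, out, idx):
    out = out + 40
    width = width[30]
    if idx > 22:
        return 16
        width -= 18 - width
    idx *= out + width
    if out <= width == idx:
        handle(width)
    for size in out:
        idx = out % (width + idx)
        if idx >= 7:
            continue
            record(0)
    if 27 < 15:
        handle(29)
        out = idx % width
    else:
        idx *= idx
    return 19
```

7

Transformed code:
def step(width, out, idx):
    out = out + 40
    width = width[30]
    if idx > 22:
        return 16
    idx *= out + width
    if out <= width and width == idx:
        handle(width)
    for size in out:
        idx = out % (width + idx)
        if idx >= 7:
            continue
    if 27 < 15:
        handle(29)
        out = idx % width
    else:
        idx *= idx
    return 19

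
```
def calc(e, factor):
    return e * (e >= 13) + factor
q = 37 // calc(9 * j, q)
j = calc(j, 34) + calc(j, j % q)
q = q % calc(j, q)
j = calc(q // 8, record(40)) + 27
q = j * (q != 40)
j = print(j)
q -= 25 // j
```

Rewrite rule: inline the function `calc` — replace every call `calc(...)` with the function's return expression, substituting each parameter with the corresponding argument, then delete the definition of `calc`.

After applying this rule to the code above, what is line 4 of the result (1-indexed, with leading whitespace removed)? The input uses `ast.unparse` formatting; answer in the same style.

Transformed code:
q = 37 // (9 * j * (9 * j >= 13) + q)
j = j * (j >= 13) + 34 + (j * (j >= 13) + j % q)
q = q % (j * (j >= 13) + q)
j = q // 8 * (q // 8 >= 13) + record(40) + 27
q = j * (q != 40)
j = print(j)
q -= 25 // j

j = q // 8 * (q // 8 >= 13) + record(40) + 27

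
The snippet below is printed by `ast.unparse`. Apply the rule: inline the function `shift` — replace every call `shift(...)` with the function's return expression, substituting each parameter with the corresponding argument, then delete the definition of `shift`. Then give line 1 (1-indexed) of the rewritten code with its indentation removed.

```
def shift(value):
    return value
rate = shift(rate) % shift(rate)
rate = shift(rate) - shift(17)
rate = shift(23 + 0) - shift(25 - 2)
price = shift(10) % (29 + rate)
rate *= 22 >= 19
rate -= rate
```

Transformed code:
rate = rate % rate
rate = rate - 17
rate = 23 + 0 - (25 - 2)
price = 10 % (29 + rate)
rate *= 22 >= 19
rate -= rate

rate = rate % rate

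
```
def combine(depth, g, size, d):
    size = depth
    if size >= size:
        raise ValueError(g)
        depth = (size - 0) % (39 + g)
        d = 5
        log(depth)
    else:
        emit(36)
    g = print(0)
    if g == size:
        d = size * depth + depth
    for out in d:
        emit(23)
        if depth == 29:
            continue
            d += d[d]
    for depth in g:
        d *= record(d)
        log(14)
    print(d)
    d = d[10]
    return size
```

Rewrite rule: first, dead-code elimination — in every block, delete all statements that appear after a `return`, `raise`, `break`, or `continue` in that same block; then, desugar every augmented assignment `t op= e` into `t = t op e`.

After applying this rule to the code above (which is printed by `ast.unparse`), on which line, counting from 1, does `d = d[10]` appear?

18

Transformed code:
def combine(depth, g, size, d):
    size = depth
    if size >= size:
        raise ValueError(g)
    else:
        emit(36)
    g = print(0)
    if g == size:
        d = size * depth + depth
    for out in d:
        emit(23)
        if depth == 29:
            continue
    for depth in g:
        d = d * record(d)
        log(14)
    print(d)
    d = d[10]
    return size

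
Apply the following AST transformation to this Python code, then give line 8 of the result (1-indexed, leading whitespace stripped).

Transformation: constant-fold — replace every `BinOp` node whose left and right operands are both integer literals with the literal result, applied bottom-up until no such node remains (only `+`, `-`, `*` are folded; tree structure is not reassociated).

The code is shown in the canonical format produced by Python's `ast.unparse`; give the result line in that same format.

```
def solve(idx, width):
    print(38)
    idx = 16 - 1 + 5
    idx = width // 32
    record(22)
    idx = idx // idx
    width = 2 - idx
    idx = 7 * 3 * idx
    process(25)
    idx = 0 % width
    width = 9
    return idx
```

idx = 21 * idx

Transformed code:
def solve(idx, width):
    print(38)
    idx = 20
    idx = width // 32
    record(22)
    idx = idx // idx
    width = 2 - idx
    idx = 21 * idx
    process(25)
    idx = 0 % width
    width = 9
    return idx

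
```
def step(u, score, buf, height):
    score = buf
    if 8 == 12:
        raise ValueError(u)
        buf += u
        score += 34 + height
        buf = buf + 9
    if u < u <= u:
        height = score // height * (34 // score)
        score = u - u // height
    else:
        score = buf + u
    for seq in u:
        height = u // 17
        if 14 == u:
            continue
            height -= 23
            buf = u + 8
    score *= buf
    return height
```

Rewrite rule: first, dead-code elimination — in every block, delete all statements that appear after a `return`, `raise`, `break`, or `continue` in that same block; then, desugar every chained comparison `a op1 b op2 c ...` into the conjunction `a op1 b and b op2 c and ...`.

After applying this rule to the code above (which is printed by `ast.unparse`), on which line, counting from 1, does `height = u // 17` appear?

Transformed code:
def step(u, score, buf, height):
    score = buf
    if 8 == 12:
        raise ValueError(u)
    if u < u and u <= u:
        height = score // height * (34 // score)
        score = u - u // height
    else:
        score = buf + u
    for seq in u:
        height = u // 17
        if 14 == u:
            continue
    score *= buf
    return height

11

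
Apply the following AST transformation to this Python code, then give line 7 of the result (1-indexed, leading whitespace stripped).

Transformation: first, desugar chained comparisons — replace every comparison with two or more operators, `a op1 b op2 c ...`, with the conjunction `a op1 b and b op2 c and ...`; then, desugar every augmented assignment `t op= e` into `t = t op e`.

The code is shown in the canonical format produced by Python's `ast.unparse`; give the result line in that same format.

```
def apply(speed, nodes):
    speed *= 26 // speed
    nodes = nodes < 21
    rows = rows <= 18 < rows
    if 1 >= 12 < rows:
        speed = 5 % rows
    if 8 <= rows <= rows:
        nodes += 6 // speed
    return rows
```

if 8 <= rows and rows <= rows:

Transformed code:
def apply(speed, nodes):
    speed = speed * (26 // speed)
    nodes = nodes < 21
    rows = rows <= 18 and 18 < rows
    if 1 >= 12 and 12 < rows:
        speed = 5 % rows
    if 8 <= rows and rows <= rows:
        nodes = nodes + 6 // speed
    return rows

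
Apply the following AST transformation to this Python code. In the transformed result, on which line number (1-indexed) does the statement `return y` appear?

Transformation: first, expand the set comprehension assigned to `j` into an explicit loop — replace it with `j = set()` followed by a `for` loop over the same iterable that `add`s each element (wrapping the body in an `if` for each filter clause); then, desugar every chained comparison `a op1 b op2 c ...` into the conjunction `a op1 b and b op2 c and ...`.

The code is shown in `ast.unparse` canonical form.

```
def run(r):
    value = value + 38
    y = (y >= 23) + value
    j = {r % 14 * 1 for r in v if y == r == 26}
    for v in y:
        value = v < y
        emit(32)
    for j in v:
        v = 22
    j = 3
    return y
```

Transformed code:
def run(r):
    value = value + 38
    y = (y >= 23) + value
    j = set()
    for r in v:
        if y == r and r == 26:
            j.add(r % 14 * 1)
    for v in y:
        value = v < y
        emit(32)
    for j in v:
        v = 22
    j = 3
    return y

14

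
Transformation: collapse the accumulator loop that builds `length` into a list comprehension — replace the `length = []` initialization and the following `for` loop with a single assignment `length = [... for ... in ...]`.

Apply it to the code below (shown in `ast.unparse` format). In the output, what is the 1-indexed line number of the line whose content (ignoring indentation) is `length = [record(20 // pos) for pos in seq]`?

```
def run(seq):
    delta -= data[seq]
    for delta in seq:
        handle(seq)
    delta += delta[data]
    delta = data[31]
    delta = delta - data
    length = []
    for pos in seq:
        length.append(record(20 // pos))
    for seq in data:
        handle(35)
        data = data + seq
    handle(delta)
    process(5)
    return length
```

8

Transformed code:
def run(seq):
    delta -= data[seq]
    for delta in seq:
        handle(seq)
    delta += delta[data]
    delta = data[31]
    delta = delta - data
    length = [record(20 // pos) for pos in seq]
    for seq in data:
        handle(35)
        data = data + seq
    handle(delta)
    process(5)
    return length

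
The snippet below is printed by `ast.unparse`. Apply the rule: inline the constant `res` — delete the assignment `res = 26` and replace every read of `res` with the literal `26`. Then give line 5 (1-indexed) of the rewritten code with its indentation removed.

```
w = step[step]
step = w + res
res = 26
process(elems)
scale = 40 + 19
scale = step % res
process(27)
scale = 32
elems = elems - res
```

Transformed code:
w = step[step]
step = w + 26
process(elems)
scale = 40 + 19
scale = step % 26
process(27)
scale = 32
elems = elems - 26

scale = step % 26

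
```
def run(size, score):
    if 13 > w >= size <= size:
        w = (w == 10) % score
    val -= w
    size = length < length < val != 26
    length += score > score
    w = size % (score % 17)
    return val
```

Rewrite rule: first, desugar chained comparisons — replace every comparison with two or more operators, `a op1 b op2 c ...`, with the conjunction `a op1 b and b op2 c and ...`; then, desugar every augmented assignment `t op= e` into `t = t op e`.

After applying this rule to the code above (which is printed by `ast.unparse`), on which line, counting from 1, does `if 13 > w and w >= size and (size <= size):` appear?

2

Transformed code:
def run(size, score):
    if 13 > w and w >= size and (size <= size):
        w = (w == 10) % score
    val = val - w
    size = length < length and length < val and (val != 26)
    length = length + (score > score)
    w = size % (score % 17)
    return val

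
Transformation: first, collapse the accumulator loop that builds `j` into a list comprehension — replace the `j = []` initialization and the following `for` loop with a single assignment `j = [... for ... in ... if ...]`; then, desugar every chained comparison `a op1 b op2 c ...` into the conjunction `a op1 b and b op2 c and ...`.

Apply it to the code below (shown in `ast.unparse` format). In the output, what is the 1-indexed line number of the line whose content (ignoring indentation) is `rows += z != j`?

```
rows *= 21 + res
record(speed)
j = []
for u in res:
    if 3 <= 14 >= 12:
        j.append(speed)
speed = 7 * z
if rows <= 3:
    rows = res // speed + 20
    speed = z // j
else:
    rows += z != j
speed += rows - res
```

9

Transformed code:
rows *= 21 + res
record(speed)
j = [speed for u in res if 3 <= 14 and 14 >= 12]
speed = 7 * z
if rows <= 3:
    rows = res // speed + 20
    speed = z // j
else:
    rows += z != j
speed += rows - res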